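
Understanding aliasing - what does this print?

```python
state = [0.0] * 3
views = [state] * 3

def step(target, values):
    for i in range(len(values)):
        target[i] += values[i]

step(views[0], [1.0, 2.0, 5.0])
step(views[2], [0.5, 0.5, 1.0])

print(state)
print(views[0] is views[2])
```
[1.5, 2.5, 6.0]
True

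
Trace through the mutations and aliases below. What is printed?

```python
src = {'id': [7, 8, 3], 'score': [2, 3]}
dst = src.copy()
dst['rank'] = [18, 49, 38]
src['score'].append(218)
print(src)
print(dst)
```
{'id': [7, 8, 3], 'score': [2, 3, 218]}
{'id': [7, 8, 3], 'score': [2, 3, 218], 'rank': [18, 49, 38]}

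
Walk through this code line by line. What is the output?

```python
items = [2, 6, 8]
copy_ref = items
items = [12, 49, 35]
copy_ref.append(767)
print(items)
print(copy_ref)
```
[12, 49, 35]
[2, 6, 8, 767]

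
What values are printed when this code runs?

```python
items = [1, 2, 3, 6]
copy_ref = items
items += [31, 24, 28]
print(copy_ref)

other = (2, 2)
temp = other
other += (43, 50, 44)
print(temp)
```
[1, 2, 3, 6, 31, 24, 28]
(2, 2)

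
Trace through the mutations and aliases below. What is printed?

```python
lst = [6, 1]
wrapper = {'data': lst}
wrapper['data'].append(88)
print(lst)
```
[6, 1, 88]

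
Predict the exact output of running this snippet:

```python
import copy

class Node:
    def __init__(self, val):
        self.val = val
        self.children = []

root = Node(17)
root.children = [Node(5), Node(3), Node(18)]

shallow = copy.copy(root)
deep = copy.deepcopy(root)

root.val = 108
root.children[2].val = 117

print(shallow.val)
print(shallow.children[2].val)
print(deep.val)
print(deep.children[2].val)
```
17
117
17
18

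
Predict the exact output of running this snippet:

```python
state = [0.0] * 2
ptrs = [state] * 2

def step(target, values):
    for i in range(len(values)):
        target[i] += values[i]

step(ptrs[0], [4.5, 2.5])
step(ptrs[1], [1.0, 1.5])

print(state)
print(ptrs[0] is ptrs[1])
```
[5.5, 4.0]
True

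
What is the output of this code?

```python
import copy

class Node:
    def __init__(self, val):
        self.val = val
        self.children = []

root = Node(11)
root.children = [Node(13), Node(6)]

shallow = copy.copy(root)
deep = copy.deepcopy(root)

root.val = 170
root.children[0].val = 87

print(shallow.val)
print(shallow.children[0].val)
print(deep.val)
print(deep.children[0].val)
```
11
87
11
13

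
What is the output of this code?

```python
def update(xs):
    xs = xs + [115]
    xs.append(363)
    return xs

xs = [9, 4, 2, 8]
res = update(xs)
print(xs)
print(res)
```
[9, 4, 2, 8]
[9, 4, 2, 8, 115, 363]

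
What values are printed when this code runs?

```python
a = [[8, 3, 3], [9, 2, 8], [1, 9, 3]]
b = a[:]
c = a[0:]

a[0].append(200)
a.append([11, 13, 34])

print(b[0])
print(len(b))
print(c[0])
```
[8, 3, 3, 200]
3
[8, 3, 3, 200]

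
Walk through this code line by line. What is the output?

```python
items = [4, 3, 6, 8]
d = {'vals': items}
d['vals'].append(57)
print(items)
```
[4, 3, 6, 8, 57]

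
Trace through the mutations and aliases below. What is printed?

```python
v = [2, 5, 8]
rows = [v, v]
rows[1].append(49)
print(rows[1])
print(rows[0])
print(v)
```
[2, 5, 8, 49]
[2, 5, 8, 49]
[2, 5, 8, 49]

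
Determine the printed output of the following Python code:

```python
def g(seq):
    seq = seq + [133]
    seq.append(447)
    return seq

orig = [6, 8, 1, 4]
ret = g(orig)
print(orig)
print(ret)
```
[6, 8, 1, 4]
[6, 8, 1, 4, 133, 447]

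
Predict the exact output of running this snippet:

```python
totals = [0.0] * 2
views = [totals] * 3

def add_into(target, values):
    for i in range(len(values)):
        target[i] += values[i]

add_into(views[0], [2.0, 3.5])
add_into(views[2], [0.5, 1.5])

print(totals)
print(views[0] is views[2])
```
[2.5, 5.0]
True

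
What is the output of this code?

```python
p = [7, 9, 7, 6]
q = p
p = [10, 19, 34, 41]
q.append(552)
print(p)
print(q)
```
[10, 19, 34, 41]
[7, 9, 7, 6, 552]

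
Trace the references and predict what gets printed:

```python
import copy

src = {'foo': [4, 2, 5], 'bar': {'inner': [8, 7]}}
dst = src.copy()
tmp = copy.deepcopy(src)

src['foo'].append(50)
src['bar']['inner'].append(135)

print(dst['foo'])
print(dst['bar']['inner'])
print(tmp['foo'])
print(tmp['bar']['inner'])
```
[4, 2, 5, 50]
[8, 7, 135]
[4, 2, 5]
[8, 7]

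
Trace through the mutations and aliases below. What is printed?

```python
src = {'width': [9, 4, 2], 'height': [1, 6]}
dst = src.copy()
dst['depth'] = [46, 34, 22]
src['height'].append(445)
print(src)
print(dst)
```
{'width': [9, 4, 2], 'height': [1, 6, 445]}
{'width': [9, 4, 2], 'height': [1, 6, 445], 'depth': [46, 34, 22]}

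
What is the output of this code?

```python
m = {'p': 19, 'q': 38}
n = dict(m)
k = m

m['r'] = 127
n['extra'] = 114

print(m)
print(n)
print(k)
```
{'p': 19, 'q': 38, 'r': 127}
{'p': 19, 'q': 38, 'extra': 114}
{'p': 19, 'q': 38, 'r': 127}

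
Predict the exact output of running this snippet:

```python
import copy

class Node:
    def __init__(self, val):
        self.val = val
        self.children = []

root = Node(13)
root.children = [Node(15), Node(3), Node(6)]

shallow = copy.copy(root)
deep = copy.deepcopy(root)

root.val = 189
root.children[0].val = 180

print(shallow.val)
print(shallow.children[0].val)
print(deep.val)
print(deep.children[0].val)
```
13
180
13
15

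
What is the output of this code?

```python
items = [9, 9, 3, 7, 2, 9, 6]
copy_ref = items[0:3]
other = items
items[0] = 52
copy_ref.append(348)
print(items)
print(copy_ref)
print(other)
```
[52, 9, 3, 7, 2, 9, 6]
[9, 9, 3, 348]
[52, 9, 3, 7, 2, 9, 6]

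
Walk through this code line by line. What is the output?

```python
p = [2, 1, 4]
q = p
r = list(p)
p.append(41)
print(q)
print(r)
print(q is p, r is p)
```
[2, 1, 4, 41]
[2, 1, 4]
True False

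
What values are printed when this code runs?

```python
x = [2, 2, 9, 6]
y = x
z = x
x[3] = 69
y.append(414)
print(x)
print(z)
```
[2, 2, 9, 69, 414]
[2, 2, 9, 69, 414]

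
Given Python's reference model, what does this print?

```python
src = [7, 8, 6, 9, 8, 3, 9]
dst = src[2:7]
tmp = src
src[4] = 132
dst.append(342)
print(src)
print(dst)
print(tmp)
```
[7, 8, 6, 9, 132, 3, 9]
[6, 9, 8, 3, 9, 342]
[7, 8, 6, 9, 132, 3, 9]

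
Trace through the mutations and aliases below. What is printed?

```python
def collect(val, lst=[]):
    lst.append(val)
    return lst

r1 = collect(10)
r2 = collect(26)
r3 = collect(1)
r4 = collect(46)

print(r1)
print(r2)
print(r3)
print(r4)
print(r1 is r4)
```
[10, 26, 1, 46]
[10, 26, 1, 46]
[10, 26, 1, 46]
[10, 26, 1, 46]
True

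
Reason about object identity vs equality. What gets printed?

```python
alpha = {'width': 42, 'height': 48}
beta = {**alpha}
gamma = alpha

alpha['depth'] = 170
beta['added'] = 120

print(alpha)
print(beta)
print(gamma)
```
{'width': 42, 'height': 48, 'depth': 170}
{'width': 42, 'height': 48, 'added': 120}
{'width': 42, 'height': 48, 'depth': 170}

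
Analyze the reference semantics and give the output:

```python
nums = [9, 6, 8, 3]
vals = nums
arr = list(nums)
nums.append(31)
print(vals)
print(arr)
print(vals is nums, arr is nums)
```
[9, 6, 8, 3, 31]
[9, 6, 8, 3]
True False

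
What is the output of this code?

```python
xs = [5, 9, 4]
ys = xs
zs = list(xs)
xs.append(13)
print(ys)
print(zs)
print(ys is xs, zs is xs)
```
[5, 9, 4, 13]
[5, 9, 4]
True False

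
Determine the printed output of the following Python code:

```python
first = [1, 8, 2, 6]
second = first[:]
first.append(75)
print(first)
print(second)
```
[1, 8, 2, 6, 75]
[1, 8, 2, 6]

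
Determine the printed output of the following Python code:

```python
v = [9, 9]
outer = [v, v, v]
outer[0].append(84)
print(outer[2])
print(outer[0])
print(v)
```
[9, 9, 84]
[9, 9, 84]
[9, 9, 84]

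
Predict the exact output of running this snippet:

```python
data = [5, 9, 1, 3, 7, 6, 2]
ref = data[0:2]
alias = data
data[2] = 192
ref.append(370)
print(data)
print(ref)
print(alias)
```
[5, 9, 192, 3, 7, 6, 2]
[5, 9, 370]
[5, 9, 192, 3, 7, 6, 2]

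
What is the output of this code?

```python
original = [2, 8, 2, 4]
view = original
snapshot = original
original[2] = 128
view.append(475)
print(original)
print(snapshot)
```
[2, 8, 128, 4, 475]
[2, 8, 128, 4, 475]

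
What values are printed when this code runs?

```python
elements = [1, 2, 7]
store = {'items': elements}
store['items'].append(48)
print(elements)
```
[1, 2, 7, 48]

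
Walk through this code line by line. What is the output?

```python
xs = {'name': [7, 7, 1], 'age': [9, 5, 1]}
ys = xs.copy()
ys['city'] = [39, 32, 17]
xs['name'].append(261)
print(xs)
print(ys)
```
{'name': [7, 7, 1, 261], 'age': [9, 5, 1]}
{'name': [7, 7, 1, 261], 'age': [9, 5, 1], 'city': [39, 32, 17]}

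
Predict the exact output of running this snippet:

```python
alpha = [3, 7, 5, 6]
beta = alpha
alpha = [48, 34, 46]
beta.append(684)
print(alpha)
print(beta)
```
[48, 34, 46]
[3, 7, 5, 6, 684]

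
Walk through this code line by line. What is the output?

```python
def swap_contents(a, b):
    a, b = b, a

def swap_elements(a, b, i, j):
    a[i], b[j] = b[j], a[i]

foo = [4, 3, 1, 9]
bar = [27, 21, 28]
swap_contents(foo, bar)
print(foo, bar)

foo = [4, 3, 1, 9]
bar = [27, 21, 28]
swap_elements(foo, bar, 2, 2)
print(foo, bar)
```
[4, 3, 1, 9] [27, 21, 28]
[4, 3, 28, 9] [27, 21, 1]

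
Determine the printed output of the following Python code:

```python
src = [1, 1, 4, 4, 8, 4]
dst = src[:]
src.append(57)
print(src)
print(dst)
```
[1, 1, 4, 4, 8, 4, 57]
[1, 1, 4, 4, 8, 4]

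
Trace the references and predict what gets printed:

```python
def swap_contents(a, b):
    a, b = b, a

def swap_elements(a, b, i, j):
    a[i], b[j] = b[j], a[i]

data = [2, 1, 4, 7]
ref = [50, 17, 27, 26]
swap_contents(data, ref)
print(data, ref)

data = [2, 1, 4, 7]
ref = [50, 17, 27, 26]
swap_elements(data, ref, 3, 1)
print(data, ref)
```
[2, 1, 4, 7] [50, 17, 27, 26]
[2, 1, 4, 17] [50, 7, 27, 26]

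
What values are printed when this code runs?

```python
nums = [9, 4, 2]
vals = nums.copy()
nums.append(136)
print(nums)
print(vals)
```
[9, 4, 2, 136]
[9, 4, 2]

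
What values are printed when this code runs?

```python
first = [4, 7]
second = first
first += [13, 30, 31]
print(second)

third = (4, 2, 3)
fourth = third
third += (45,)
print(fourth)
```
[4, 7, 13, 30, 31]
(4, 2, 3)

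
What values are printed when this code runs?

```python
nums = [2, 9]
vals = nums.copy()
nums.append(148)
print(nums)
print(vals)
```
[2, 9, 148]
[2, 9]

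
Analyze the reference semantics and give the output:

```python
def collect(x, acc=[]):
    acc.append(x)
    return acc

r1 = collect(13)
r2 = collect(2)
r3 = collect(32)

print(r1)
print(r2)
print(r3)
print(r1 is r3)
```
[13, 2, 32]
[13, 2, 32]
[13, 2, 32]
True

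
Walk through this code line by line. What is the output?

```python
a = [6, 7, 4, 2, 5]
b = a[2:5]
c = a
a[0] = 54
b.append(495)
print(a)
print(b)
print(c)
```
[54, 7, 4, 2, 5]
[4, 2, 5, 495]
[54, 7, 4, 2, 5]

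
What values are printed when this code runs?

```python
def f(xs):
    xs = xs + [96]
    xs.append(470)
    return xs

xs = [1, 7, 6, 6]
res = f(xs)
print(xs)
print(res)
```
[1, 7, 6, 6]
[1, 7, 6, 6, 96, 470]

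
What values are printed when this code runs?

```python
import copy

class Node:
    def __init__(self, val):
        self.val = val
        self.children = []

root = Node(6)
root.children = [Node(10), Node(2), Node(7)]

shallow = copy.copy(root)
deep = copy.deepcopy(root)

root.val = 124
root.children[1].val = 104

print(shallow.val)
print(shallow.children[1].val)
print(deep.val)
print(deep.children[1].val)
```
6
104
6
2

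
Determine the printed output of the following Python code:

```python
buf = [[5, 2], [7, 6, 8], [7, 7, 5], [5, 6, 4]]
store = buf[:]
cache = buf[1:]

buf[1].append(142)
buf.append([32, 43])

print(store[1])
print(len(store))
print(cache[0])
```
[7, 6, 8, 142]
4
[7, 6, 8, 142]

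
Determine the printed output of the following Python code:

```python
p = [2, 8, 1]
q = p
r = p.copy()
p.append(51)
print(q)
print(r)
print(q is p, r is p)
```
[2, 8, 1, 51]
[2, 8, 1]
True False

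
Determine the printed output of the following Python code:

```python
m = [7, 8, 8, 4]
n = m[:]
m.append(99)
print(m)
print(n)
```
[7, 8, 8, 4, 99]
[7, 8, 8, 4]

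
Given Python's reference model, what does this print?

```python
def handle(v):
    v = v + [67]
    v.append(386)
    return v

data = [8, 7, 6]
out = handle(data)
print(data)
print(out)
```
[8, 7, 6]
[8, 7, 6, 67, 386]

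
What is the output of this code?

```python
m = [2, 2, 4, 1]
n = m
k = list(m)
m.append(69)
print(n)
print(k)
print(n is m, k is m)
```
[2, 2, 4, 1, 69]
[2, 2, 4, 1]
True False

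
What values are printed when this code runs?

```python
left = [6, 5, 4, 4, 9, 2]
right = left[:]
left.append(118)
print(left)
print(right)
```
[6, 5, 4, 4, 9, 2, 118]
[6, 5, 4, 4, 9, 2]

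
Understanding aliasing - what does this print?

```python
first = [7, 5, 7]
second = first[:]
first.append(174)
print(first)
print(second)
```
[7, 5, 7, 174]
[7, 5, 7]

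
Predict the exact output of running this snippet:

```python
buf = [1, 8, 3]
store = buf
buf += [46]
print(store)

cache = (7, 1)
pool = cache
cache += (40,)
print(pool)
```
[1, 8, 3, 46]
(7, 1)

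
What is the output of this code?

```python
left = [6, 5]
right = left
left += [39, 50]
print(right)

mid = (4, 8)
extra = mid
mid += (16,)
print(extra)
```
[6, 5, 39, 50]
(4, 8)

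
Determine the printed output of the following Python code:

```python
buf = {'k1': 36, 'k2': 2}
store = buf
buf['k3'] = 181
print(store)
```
{'k1': 36, 'k2': 2, 'k3': 181}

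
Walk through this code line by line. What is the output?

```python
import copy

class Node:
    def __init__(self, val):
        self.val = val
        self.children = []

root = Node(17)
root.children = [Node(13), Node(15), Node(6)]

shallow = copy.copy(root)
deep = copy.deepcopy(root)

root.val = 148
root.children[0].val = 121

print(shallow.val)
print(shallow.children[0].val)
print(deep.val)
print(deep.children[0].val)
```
17
121
17
13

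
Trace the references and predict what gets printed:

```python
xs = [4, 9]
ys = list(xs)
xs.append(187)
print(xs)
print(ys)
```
[4, 9, 187]
[4, 9]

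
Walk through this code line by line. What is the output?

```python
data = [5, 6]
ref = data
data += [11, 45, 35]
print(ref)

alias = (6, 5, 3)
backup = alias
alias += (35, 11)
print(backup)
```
[5, 6, 11, 45, 35]
(6, 5, 3)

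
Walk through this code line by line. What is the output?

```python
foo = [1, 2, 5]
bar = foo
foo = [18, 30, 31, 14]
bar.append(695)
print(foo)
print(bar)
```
[18, 30, 31, 14]
[1, 2, 5, 695]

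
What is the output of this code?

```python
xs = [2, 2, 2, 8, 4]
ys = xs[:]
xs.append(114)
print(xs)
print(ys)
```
[2, 2, 2, 8, 4, 114]
[2, 2, 2, 8, 4]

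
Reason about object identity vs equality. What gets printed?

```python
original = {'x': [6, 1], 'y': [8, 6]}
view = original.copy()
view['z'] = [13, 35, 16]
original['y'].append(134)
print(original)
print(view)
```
{'x': [6, 1], 'y': [8, 6, 134]}
{'x': [6, 1], 'y': [8, 6, 134], 'z': [13, 35, 16]}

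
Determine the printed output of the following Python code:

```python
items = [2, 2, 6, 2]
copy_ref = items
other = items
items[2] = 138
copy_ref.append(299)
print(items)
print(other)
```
[2, 2, 138, 2, 299]
[2, 2, 138, 2, 299]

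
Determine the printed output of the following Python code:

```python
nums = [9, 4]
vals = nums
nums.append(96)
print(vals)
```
[9, 4, 96]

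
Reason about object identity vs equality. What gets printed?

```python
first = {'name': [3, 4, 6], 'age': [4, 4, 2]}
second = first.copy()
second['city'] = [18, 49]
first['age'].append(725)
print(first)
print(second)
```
{'name': [3, 4, 6], 'age': [4, 4, 2, 725]}
{'name': [3, 4, 6], 'age': [4, 4, 2, 725], 'city': [18, 49]}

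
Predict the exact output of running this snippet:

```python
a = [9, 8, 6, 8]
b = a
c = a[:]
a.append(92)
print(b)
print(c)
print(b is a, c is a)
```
[9, 8, 6, 8, 92]
[9, 8, 6, 8]
True False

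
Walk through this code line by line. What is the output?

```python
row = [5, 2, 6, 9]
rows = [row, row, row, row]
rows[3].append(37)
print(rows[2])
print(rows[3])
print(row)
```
[5, 2, 6, 9, 37]
[5, 2, 6, 9, 37]
[5, 2, 6, 9, 37]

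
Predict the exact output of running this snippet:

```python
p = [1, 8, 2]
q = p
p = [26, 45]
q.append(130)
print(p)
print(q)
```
[26, 45]
[1, 8, 2, 130]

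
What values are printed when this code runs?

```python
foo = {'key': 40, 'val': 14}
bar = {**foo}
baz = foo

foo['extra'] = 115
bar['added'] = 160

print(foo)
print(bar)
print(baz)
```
{'key': 40, 'val': 14, 'extra': 115}
{'key': 40, 'val': 14, 'added': 160}
{'key': 40, 'val': 14, 'extra': 115}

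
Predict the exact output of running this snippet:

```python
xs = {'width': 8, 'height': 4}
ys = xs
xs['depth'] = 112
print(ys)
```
{'width': 8, 'height': 4, 'depth': 112}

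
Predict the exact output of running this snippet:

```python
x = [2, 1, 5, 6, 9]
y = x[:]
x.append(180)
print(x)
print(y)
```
[2, 1, 5, 6, 9, 180]
[2, 1, 5, 6, 9]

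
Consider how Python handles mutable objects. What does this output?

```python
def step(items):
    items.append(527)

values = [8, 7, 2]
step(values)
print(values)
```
[8, 7, 2, 527]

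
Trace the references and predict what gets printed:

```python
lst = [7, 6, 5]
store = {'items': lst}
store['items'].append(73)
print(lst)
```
[7, 6, 5, 73]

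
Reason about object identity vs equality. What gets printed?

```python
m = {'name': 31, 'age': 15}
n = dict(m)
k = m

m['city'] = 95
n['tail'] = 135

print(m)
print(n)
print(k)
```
{'name': 31, 'age': 15, 'city': 95}
{'name': 31, 'age': 15, 'tail': 135}
{'name': 31, 'age': 15, 'city': 95}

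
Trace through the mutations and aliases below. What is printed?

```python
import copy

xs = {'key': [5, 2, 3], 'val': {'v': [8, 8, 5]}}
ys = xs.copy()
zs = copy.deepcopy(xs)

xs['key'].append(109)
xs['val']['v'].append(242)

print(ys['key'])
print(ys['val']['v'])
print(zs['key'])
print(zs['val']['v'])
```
[5, 2, 3, 109]
[8, 8, 5, 242]
[5, 2, 3]
[8, 8, 5]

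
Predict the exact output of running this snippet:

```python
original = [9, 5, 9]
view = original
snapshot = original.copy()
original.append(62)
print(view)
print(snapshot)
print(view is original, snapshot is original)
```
[9, 5, 9, 62]
[9, 5, 9]
True False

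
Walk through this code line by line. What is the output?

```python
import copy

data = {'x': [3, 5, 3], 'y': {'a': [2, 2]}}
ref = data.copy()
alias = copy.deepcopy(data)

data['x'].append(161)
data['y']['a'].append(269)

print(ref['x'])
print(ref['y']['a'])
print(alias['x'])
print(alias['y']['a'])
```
[3, 5, 3, 161]
[2, 2, 269]
[3, 5, 3]
[2, 2]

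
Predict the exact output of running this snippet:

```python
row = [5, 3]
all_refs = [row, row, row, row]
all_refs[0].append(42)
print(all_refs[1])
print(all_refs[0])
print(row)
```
[5, 3, 42]
[5, 3, 42]
[5, 3, 42]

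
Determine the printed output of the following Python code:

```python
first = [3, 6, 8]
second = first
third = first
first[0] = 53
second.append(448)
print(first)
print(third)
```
[53, 6, 8, 448]
[53, 6, 8, 448]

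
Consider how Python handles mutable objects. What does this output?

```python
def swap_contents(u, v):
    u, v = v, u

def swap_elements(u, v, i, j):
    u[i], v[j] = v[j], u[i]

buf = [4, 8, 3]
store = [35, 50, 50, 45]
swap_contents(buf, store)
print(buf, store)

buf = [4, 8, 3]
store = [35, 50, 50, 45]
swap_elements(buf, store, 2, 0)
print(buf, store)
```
[4, 8, 3] [35, 50, 50, 45]
[4, 8, 35] [3, 50, 50, 45]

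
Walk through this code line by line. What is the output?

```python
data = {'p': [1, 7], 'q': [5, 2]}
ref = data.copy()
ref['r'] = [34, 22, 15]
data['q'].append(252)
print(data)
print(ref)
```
{'p': [1, 7], 'q': [5, 2, 252]}
{'p': [1, 7], 'q': [5, 2, 252], 'r': [34, 22, 15]}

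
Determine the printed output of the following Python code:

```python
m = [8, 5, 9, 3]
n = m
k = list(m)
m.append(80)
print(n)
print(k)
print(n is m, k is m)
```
[8, 5, 9, 3, 80]
[8, 5, 9, 3]
True False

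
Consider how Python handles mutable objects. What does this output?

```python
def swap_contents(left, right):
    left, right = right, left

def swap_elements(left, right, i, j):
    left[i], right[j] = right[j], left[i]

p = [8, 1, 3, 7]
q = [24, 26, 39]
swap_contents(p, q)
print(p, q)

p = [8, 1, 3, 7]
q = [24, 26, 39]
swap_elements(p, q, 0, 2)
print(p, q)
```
[8, 1, 3, 7] [24, 26, 39]
[39, 1, 3, 7] [24, 26, 8]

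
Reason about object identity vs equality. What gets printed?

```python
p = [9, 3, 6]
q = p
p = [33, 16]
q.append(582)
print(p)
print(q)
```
[33, 16]
[9, 3, 6, 582]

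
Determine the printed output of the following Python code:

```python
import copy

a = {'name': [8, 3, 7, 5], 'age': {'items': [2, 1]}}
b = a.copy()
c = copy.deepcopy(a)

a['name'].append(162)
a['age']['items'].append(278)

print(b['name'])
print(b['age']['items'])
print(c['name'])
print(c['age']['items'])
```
[8, 3, 7, 5, 162]
[2, 1, 278]
[8, 3, 7, 5]
[2, 1]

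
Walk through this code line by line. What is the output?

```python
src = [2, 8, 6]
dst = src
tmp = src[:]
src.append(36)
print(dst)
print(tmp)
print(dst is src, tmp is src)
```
[2, 8, 6, 36]
[2, 8, 6]
True False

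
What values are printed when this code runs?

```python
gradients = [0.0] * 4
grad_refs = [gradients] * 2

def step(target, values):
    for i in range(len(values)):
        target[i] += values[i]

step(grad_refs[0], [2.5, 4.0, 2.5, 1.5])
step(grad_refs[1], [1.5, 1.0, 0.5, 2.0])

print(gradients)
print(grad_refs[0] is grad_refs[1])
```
[4.0, 5.0, 3.0, 3.5]
True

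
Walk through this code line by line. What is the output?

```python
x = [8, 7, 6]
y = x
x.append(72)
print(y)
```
[8, 7, 6, 72]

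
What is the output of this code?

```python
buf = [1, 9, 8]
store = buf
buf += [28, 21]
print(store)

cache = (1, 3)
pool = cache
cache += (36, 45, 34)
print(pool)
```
[1, 9, 8, 28, 21]
(1, 3)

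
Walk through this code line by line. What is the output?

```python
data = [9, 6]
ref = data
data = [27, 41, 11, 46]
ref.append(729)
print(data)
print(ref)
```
[27, 41, 11, 46]
[9, 6, 729]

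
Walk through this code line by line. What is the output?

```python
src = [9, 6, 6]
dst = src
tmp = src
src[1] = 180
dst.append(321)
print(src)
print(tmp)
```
[9, 180, 6, 321]
[9, 180, 6, 321]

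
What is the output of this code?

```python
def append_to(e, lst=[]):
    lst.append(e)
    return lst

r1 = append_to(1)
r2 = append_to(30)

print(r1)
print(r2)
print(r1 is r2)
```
[1, 30]
[1, 30]
True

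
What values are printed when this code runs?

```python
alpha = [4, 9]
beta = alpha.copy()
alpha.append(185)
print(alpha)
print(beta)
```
[4, 9, 185]
[4, 9]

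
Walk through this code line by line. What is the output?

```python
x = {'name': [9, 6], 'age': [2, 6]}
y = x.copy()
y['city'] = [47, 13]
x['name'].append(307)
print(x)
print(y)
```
{'name': [9, 6, 307], 'age': [2, 6]}
{'name': [9, 6, 307], 'age': [2, 6], 'city': [47, 13]}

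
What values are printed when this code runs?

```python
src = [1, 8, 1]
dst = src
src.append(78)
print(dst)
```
[1, 8, 1, 78]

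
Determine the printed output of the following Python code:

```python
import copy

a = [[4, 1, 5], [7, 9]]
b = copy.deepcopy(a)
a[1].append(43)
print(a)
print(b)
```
[[4, 1, 5], [7, 9, 43]]
[[4, 1, 5], [7, 9]]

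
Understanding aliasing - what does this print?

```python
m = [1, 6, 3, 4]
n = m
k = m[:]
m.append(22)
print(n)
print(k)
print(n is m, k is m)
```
[1, 6, 3, 4, 22]
[1, 6, 3, 4]
True False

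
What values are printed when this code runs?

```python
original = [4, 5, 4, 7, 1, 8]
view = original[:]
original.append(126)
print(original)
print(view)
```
[4, 5, 4, 7, 1, 8, 126]
[4, 5, 4, 7, 1, 8]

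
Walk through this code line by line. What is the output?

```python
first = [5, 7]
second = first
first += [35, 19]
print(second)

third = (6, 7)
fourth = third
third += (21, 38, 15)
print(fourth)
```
[5, 7, 35, 19]
(6, 7)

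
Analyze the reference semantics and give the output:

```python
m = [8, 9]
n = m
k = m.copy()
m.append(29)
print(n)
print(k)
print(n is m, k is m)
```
[8, 9, 29]
[8, 9]
True False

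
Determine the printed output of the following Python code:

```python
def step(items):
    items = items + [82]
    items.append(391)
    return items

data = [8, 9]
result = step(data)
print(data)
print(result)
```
[8, 9]
[8, 9, 82, 391]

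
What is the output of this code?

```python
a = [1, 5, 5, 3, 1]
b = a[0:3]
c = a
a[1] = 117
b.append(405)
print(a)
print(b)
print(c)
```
[1, 117, 5, 3, 1]
[1, 5, 5, 405]
[1, 117, 5, 3, 1]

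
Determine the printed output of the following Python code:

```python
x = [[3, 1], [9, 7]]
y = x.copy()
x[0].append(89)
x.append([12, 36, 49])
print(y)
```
[[3, 1, 89], [9, 7]]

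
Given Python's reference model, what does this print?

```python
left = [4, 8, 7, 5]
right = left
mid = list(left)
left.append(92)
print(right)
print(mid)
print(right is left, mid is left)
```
[4, 8, 7, 5, 92]
[4, 8, 7, 5]
True False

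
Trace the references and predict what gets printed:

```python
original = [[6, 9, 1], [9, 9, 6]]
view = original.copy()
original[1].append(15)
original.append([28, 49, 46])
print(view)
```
[[6, 9, 1], [9, 9, 6, 15]]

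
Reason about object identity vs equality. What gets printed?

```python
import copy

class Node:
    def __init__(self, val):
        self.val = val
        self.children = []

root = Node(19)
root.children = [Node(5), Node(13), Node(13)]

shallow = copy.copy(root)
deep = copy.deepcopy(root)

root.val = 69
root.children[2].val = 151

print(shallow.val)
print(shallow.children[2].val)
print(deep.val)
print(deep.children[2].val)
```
19
151
19
13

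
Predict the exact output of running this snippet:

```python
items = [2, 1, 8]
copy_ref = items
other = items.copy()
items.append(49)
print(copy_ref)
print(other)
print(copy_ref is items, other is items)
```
[2, 1, 8, 49]
[2, 1, 8]
True False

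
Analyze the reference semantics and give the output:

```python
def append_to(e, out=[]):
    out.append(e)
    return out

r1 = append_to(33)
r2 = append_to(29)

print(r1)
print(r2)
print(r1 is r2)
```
[33, 29]
[33, 29]
True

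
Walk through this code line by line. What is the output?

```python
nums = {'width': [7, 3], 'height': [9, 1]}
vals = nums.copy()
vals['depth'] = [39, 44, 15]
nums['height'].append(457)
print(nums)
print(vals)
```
{'width': [7, 3], 'height': [9, 1, 457]}
{'width': [7, 3], 'height': [9, 1, 457], 'depth': [39, 44, 15]}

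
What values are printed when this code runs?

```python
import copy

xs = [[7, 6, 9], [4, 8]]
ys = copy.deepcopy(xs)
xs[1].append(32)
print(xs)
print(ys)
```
[[7, 6, 9], [4, 8, 32]]
[[7, 6, 9], [4, 8]]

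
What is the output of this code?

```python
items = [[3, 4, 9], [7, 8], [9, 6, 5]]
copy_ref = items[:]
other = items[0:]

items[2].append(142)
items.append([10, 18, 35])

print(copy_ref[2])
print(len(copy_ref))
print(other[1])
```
[9, 6, 5, 142]
3
[7, 8]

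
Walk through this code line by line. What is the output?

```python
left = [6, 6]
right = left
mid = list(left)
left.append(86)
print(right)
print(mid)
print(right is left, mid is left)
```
[6, 6, 86]
[6, 6]
True False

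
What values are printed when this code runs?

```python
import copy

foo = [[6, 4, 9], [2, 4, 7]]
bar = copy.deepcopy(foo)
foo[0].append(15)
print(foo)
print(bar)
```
[[6, 4, 9, 15], [2, 4, 7]]
[[6, 4, 9], [2, 4, 7]]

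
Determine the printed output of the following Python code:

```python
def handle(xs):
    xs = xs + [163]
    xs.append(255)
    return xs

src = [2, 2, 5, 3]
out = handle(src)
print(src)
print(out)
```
[2, 2, 5, 3]
[2, 2, 5, 3, 163, 255]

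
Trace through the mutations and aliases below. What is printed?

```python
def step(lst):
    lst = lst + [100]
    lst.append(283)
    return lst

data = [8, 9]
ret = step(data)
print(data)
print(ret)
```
[8, 9]
[8, 9, 100, 283]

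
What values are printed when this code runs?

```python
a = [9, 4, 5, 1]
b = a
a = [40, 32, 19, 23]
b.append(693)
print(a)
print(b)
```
[40, 32, 19, 23]
[9, 4, 5, 1, 693]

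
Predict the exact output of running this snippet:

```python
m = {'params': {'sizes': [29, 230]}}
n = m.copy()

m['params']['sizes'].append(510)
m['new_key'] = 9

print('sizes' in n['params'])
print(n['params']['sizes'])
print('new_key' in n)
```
True
[29, 230, 510]
False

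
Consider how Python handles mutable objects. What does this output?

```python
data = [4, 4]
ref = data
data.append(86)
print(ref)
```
[4, 4, 86]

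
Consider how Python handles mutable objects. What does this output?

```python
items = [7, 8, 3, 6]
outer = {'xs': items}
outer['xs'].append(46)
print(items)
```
[7, 8, 3, 6, 46]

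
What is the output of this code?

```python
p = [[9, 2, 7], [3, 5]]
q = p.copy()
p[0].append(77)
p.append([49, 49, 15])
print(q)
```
[[9, 2, 7, 77], [3, 5]]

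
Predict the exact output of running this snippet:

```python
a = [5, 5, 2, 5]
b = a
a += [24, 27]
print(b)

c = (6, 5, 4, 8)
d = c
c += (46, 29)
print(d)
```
[5, 5, 2, 5, 24, 27]
(6, 5, 4, 8)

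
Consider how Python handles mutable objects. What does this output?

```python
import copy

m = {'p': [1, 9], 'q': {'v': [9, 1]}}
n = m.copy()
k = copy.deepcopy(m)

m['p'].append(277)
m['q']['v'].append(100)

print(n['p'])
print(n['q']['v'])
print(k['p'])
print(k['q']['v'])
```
[1, 9, 277]
[9, 1, 100]
[1, 9]
[9, 1]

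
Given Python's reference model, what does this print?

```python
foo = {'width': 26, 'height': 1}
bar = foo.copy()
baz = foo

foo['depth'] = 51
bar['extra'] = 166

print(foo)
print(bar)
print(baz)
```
{'width': 26, 'height': 1, 'depth': 51}
{'width': 26, 'height': 1, 'extra': 166}
{'width': 26, 'height': 1, 'depth': 51}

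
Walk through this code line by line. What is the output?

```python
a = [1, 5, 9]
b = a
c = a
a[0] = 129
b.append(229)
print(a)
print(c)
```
[129, 5, 9, 229]
[129, 5, 9, 229]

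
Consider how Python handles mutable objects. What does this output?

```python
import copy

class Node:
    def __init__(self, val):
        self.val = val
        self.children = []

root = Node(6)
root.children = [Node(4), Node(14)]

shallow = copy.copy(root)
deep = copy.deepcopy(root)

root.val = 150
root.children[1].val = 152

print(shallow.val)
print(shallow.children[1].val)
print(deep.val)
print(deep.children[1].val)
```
6
152
6
14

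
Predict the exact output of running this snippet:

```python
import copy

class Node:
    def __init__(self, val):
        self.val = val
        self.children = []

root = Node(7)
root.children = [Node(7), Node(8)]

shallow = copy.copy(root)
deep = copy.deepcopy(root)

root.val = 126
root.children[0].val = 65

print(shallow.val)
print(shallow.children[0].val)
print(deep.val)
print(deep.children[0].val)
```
7
65
7
7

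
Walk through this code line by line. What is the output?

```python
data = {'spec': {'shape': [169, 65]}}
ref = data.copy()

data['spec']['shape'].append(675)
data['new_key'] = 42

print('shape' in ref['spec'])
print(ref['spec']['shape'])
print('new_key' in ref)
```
True
[169, 65, 675]
False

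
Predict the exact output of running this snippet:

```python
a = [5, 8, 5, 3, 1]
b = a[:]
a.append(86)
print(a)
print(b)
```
[5, 8, 5, 3, 1, 86]
[5, 8, 5, 3, 1]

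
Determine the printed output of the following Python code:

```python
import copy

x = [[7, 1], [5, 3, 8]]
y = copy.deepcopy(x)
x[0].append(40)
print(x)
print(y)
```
[[7, 1, 40], [5, 3, 8]]
[[7, 1], [5, 3, 8]]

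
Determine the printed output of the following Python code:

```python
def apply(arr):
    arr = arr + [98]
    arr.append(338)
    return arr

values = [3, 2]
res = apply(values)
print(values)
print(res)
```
[3, 2]
[3, 2, 98, 338]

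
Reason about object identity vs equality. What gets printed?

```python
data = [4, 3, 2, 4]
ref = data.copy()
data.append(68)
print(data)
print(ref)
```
[4, 3, 2, 4, 68]
[4, 3, 2, 4]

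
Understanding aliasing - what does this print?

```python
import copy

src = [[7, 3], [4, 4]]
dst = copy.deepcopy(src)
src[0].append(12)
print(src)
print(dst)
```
[[7, 3, 12], [4, 4]]
[[7, 3], [4, 4]]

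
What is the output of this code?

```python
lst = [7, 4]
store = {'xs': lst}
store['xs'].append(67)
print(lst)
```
[7, 4, 67]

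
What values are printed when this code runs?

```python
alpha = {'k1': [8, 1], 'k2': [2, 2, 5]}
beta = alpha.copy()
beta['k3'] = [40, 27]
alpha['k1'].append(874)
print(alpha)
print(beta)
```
{'k1': [8, 1, 874], 'k2': [2, 2, 5]}
{'k1': [8, 1, 874], 'k2': [2, 2, 5], 'k3': [40, 27]}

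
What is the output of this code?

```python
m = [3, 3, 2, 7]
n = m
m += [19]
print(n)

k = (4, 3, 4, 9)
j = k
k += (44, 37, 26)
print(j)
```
[3, 3, 2, 7, 19]
(4, 3, 4, 9)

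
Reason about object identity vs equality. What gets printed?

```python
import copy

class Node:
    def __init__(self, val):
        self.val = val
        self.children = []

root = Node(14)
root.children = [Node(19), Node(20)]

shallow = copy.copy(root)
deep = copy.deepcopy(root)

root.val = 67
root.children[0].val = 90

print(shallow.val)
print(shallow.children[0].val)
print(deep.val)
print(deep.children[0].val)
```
14
90
14
19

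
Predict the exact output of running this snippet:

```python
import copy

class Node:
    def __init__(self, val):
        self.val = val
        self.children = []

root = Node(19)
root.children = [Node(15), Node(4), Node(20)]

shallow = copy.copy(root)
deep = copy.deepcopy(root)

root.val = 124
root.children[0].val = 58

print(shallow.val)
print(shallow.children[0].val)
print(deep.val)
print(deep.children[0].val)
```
19
58
19
15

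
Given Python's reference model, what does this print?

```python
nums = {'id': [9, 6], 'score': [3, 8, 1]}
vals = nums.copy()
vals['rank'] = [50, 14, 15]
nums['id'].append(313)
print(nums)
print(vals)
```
{'id': [9, 6, 313], 'score': [3, 8, 1]}
{'id': [9, 6, 313], 'score': [3, 8, 1], 'rank': [50, 14, 15]}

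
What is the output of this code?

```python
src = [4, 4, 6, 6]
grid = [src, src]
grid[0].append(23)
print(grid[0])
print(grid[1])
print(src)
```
[4, 4, 6, 6, 23]
[4, 4, 6, 6, 23]
[4, 4, 6, 6, 23]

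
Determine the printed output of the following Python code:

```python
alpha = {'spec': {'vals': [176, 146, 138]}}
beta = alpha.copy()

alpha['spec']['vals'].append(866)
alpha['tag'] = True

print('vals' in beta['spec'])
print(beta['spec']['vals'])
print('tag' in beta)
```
True
[176, 146, 138, 866]
False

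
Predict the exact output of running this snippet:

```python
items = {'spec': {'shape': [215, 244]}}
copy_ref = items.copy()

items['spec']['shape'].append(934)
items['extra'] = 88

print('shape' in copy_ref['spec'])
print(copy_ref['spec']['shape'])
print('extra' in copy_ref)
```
True
[215, 244, 934]
False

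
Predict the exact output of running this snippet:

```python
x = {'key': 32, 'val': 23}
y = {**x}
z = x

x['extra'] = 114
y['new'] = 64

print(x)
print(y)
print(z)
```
{'key': 32, 'val': 23, 'extra': 114}
{'key': 32, 'val': 23, 'new': 64}
{'key': 32, 'val': 23, 'extra': 114}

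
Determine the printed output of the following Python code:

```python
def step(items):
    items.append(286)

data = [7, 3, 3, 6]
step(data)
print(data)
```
[7, 3, 3, 6, 286]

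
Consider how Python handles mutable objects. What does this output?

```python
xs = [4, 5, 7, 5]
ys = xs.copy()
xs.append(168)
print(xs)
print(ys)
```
[4, 5, 7, 5, 168]
[4, 5, 7, 5]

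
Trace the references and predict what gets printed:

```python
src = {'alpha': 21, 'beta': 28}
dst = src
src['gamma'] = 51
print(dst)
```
{'alpha': 21, 'beta': 28, 'gamma': 51}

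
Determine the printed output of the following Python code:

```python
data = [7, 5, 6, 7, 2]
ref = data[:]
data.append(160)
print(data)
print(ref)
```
[7, 5, 6, 7, 2, 160]
[7, 5, 6, 7, 2]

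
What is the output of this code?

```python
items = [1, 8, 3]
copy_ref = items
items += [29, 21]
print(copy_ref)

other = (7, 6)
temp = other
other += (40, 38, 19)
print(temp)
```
[1, 8, 3, 29, 21]
(7, 6)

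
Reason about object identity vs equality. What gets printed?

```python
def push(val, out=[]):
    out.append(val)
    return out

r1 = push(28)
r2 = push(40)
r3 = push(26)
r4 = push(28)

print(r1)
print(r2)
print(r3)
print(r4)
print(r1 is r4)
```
[28, 40, 26, 28]
[28, 40, 26, 28]
[28, 40, 26, 28]
[28, 40, 26, 28]
True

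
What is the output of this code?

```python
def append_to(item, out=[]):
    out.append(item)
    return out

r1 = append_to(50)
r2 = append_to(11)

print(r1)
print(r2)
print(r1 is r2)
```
[50, 11]
[50, 11]
True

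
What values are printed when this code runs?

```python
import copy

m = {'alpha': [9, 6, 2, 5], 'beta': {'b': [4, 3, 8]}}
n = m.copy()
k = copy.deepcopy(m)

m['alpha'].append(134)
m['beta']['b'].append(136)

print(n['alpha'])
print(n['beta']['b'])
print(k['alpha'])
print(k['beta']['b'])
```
[9, 6, 2, 5, 134]
[4, 3, 8, 136]
[9, 6, 2, 5]
[4, 3, 8]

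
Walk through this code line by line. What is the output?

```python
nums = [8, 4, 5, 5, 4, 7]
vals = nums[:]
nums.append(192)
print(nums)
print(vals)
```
[8, 4, 5, 5, 4, 7, 192]
[8, 4, 5, 5, 4, 7]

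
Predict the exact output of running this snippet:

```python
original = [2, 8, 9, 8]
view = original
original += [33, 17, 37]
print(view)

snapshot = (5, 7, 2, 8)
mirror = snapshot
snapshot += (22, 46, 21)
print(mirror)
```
[2, 8, 9, 8, 33, 17, 37]
(5, 7, 2, 8)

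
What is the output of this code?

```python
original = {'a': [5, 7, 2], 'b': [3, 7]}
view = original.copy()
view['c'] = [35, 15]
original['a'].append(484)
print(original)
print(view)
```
{'a': [5, 7, 2, 484], 'b': [3, 7]}
{'a': [5, 7, 2, 484], 'b': [3, 7], 'c': [35, 15]}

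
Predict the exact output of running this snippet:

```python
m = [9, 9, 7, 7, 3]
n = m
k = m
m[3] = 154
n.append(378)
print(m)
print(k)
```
[9, 9, 7, 154, 3, 378]
[9, 9, 7, 154, 3, 378]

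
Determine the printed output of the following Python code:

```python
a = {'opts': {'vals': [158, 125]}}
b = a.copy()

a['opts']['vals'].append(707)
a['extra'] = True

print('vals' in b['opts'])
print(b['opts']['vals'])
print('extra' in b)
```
True
[158, 125, 707]
False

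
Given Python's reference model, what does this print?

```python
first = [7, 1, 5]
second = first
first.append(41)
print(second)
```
[7, 1, 5, 41]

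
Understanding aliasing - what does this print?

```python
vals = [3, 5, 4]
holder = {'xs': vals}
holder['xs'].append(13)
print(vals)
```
[3, 5, 4, 13]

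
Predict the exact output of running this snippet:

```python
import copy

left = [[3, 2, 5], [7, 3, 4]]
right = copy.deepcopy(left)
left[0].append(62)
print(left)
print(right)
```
[[3, 2, 5, 62], [7, 3, 4]]
[[3, 2, 5], [7, 3, 4]]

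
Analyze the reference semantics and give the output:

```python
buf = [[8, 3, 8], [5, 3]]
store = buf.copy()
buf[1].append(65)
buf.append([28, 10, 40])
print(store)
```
[[8, 3, 8], [5, 3, 65]]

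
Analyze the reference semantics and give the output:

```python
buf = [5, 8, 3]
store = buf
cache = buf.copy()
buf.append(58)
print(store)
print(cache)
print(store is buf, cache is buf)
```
[5, 8, 3, 58]
[5, 8, 3]
True False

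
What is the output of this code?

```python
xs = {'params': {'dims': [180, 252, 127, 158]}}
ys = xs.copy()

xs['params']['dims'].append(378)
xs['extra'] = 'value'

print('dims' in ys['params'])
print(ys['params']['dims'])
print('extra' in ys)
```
True
[180, 252, 127, 158, 378]
False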